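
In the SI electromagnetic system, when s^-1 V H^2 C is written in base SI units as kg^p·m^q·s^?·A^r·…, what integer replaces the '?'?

-7

V = kg·m²·s⁻³·A⁻¹.
H = kg·m²·s⁻²·A⁻².
So H² = kg²·m⁴·s⁻⁴·A⁻⁴.
C = s·A.
Combining: s⁻¹·V·H²·C = s⁻¹ · (kg·m²·s⁻³·A⁻¹) · (kg²·m⁴·s⁻⁴·A⁻⁴) · (s·A) = kg³·m⁶·s⁻⁷·A⁻⁴.
The exponent of s is -7.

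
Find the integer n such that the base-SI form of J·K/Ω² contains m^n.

-2

J = kg·m²·s⁻².
Ω = kg·m²·s⁻³·A⁻².
So Ω⁻² = kg⁻²·m⁻⁴·s⁶·A⁴.
Combining: J·Ω⁻²·K = (kg·m²·s⁻²) · (kg⁻²·m⁻⁴·s⁶·A⁴) · K = kg⁻¹·m⁻²·s⁴·A⁴·K.
The exponent of m is -2.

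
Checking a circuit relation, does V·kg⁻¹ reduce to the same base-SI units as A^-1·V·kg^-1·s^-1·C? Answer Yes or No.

Left side:
  V = kg·m²·s⁻³·A⁻¹.
  Combining: V·kg⁻¹ = (kg·m²·s⁻³·A⁻¹) · kg⁻¹ = m²·s⁻³·A⁻¹.
Right side:
  V = W/A (potential = power per current),
      = kg·m²·s⁻³·A⁻¹.
  C = A·s = s·A (charge = current × time).
  Combining: A⁻¹·V·kg⁻¹·s⁻¹·C = A⁻¹ · (kg·m²·s⁻³·A⁻¹) · kg⁻¹ · s⁻¹ · (s·A) = m²·s⁻³·A⁻¹.
Both reduce to m²·s⁻³·A⁻¹.

Yes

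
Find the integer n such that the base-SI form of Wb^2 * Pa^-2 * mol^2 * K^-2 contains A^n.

Wb = V·s (flux: a volt is a weber per second),
    = kg·m²·s⁻²·A⁻¹.
So Wb² = kg²·m⁴·s⁻⁴·A⁻².
Pa = N/m² (pressure = force per area),
    = kg·m⁻¹·s⁻².
So Pa⁻² = kg⁻²·m²·s⁴.
Combining: Wb²·Pa⁻²·mol²·K⁻² = (kg²·m⁴·s⁻⁴·A⁻²) · (kg⁻²·m²·s⁴) · mol² · K⁻² = m⁶·A⁻²·K⁻²·mol².
The exponent of A is -2.

-2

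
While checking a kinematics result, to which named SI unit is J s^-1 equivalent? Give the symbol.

W

J = kg·m²·s⁻².
Combining: J·s⁻¹ = (kg·m²·s⁻²) · s⁻¹ = kg·m²·s⁻³.
kg·m²·s⁻³ is the base-SI form of the watt.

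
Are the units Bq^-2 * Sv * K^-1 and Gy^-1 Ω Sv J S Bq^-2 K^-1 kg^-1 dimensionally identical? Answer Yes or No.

Yes

Left side:
  Bq = 1/s = s⁻¹ (activity is decays per second).
  So Bq⁻² = s².
  Sv = J/kg (equivalent dose = energy per mass),
      = m²·s⁻².
  Combining: Bq⁻²·Sv·K⁻¹ = s² · (m²·s⁻²) · K⁻¹ = m²·K⁻¹.
Right side:
  Gy = m²·s⁻².
  So Gy⁻¹ = m⁻²·s².
  Ω = kg·m²·s⁻³·A⁻².
  Sv = m²·s⁻².
  J = kg·m²·s⁻².
  S = kg⁻¹·m⁻²·s³·A².
  Bq = s⁻¹.
  So Bq⁻² = s².
  Combining: Gy⁻¹·Ω·Sv·J·S·Bq⁻²·K⁻¹·kg⁻¹ = (m⁻²·s²) · (kg·m²·s⁻³·A⁻²) · (m²·s⁻²) · (kg·m²·s⁻²) · (kg⁻¹·m⁻²·s³·A²) · s² · K⁻¹ · kg⁻¹ = m²·K⁻¹.
Both reduce to m²·K⁻¹.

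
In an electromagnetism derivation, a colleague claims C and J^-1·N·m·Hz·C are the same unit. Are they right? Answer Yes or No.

No

Left side:
  C = s·A.
Right side:
  J = N·m (work = force × distance),
      = kg·m²·s⁻².
  So J⁻¹ = kg⁻¹·m⁻²·s².
  N = kg·m/s² = kg·m·s⁻² (force = mass × acceleration).
  Hz = 1/s = s⁻¹ (frequency is cycles per second).
  C = A·s = s·A (charge = current × time).
  Combining: J⁻¹·N·m·Hz·C = (kg⁻¹·m⁻²·s²) · (kg·m·s⁻²) · m · s⁻¹ · (s·A) = A.
Left is s·A; right is A — different.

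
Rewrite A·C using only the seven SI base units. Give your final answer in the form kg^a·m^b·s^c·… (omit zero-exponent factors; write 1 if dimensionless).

C = s·A.
Combining: A·C = A · (s·A) = s·A².

s·A²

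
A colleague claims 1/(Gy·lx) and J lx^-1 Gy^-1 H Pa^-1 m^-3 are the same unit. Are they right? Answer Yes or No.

No

Left side:
  Gy = J/kg (absorbed dose = energy per mass),
      = m²·s⁻².
  So Gy⁻¹ = m⁻²·s².
  lx = lm/m² (illuminance = luminous flux per area),
      = m⁻²·cd.
  So lx⁻¹ = m²·cd⁻¹.
  Combining: Gy⁻¹·lx⁻¹ = (m⁻²·s²) · (m²·cd⁻¹) = s²·cd⁻¹.
Right side:
  J = kg·m²·s⁻².
  lx = m⁻²·cd.
  So lx⁻¹ = m²·cd⁻¹.
  Gy = m²·s⁻².
  So Gy⁻¹ = m⁻²·s².
  H = kg·m²·s⁻²·A⁻².
  Pa = kg·m⁻¹·s⁻².
  So Pa⁻¹ = kg⁻¹·m·s².
  Combining: J·lx⁻¹·Gy⁻¹·H·Pa⁻¹·m⁻³ = (kg·m²·s⁻²) · (m²·cd⁻¹) · (m⁻²·s²) · (kg·m²·s⁻²·A⁻²) · (kg⁻¹·m·s²) · m⁻³ = kg·m²·A⁻²·cd⁻¹.
Left is s²·cd⁻¹; right is kg·m²·A⁻²·cd⁻¹ — different.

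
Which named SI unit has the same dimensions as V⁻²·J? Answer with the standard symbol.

F

V = kg·m²·s⁻³·A⁻¹.
So V⁻² = kg⁻²·m⁻⁴·s⁶·A².
J = kg·m²·s⁻².
Combining: V⁻²·J = (kg⁻²·m⁻⁴·s⁶·A²) · (kg·m²·s⁻²) = kg⁻¹·m⁻²·s⁴·A².
kg⁻¹·m⁻²·s⁴·A² is the base-SI form of the farad.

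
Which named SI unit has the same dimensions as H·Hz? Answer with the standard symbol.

H = Wb/A (inductance = flux per current),
    = kg·m²·s⁻²·A⁻².
Hz = 1/s = s⁻¹ (frequency is cycles per second).
Combining: H·Hz = (kg·m²·s⁻²·A⁻²) · s⁻¹ = kg·m²·s⁻³·A⁻².
kg·m²·s⁻³·A⁻² is the base-SI form of the ohm.

Ω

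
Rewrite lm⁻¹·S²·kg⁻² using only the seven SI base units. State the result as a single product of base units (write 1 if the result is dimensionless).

kg⁻⁴·m⁻⁴·s⁶·A⁴·cd⁻¹

lm = cd·sr = cd (luminous flux; sr is dimensionless).
So lm⁻¹ = cd⁻¹.
S = 1/Ω (conductance is reciprocal resistance),
    = kg⁻¹·m⁻²·s³·A².
So S² = kg⁻²·m⁻⁴·s⁶·A⁴.
Combining: lm⁻¹·S²·kg⁻² = cd⁻¹ · (kg⁻²·m⁻⁴·s⁶·A⁴) · kg⁻² = kg⁻⁴·m⁻⁴·s⁶·A⁴·cd⁻¹.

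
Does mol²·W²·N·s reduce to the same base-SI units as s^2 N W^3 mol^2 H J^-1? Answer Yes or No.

No

Left side:
  W = kg·m²·s⁻³.
  So W² = kg²·m⁴·s⁻⁶.
  N = kg·m·s⁻².
  Combining: mol²·W²·N·s = mol² · (kg²·m⁴·s⁻⁶) · (kg·m·s⁻²) · s = kg³·m⁵·s⁻⁷·mol².
Right side:
  N = kg·m·s⁻².
  W = kg·m²·s⁻³.
  So W³ = kg³·m⁶·s⁻⁹.
  H = kg·m²·s⁻²·A⁻².
  J = kg·m²·s⁻².
  So J⁻¹ = kg⁻¹·m⁻²·s².
  Combining: s²·N·W³·mol²·H·J⁻¹ = s² · (kg·m·s⁻²) · (kg³·m⁶·s⁻⁹) · mol² · (kg·m²·s⁻²·A⁻²) · (kg⁻¹·m⁻²·s²) = kg⁴·m⁷·s⁻⁹·A⁻²·mol².
Left is kg³·m⁵·s⁻⁷·mol²; right is kg⁴·m⁷·s⁻⁹·A⁻²·mol² — different.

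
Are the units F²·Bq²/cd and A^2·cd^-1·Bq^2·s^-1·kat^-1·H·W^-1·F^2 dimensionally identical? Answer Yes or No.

No

Left side:
  F = kg⁻¹·m⁻²·s⁴·A².
  So F² = kg⁻²·m⁻⁴·s⁸·A⁴.
  Bq = s⁻¹.
  So Bq² = s⁻².
  Combining: F²·cd⁻¹·Bq² = (kg⁻²·m⁻⁴·s⁸·A⁴) · cd⁻¹ · s⁻² = kg⁻²·m⁻⁴·s⁶·A⁴·cd⁻¹.
Right side:
  Bq = 1/s = s⁻¹ (activity is decays per second).
  So Bq² = s⁻².
  kat = mol/s = s⁻¹·mol (catalytic activity).
  So kat⁻¹ = s·mol⁻¹.
  H = Wb/A (inductance = flux per current),
      = kg·m²·s⁻²·A⁻².
  W = J/s (power = energy per time),
      = kg·m²·s⁻³.
  So W⁻¹ = kg⁻¹·m⁻²·s³.
  F = C/V (capacitance = charge per voltage),
      = A·s/(kg·m²·s⁻³·A⁻¹) (substituting C and V),
      = kg⁻¹·m⁻²·s⁴·A².
  So F² = kg⁻²·m⁻⁴·s⁸·A⁴.
  Combining: A²·cd⁻¹·Bq²·s⁻¹·kat⁻¹·H·W⁻¹·F² = A² · cd⁻¹ · s⁻² · s⁻¹ · (s·mol⁻¹) · (kg·m²·s⁻²·A⁻²) · (kg⁻¹·m⁻²·s³) · (kg⁻²·m⁻⁴·s⁸·A⁴) = kg⁻²·m⁻⁴·s⁷·A⁴·mol⁻¹·cd⁻¹.
Left is kg⁻²·m⁻⁴·s⁶·A⁴·cd⁻¹; right is kg⁻²·m⁻⁴·s⁷·A⁴·mol⁻¹·cd⁻¹ — different.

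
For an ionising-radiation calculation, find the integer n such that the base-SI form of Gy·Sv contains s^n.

Gy = m²·s⁻².
Sv = m²·s⁻².
Combining: Gy·Sv = (m²·s⁻²) · (m²·s⁻²) = m⁴·s⁻⁴.
The exponent of s is -4.

-4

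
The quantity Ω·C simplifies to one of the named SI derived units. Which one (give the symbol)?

Ω = V/A (resistance = voltage per current),
    = kg·m²·s⁻³·A⁻².
C = A·s = s·A (charge = current × time).
Combining: Ω·C = (kg·m²·s⁻³·A⁻²) · (s·A) = kg·m²·s⁻²·A⁻¹.
kg·m²·s⁻²·A⁻¹ is the base-SI form of the weber.

Wb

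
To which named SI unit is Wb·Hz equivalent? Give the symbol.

V

Wb = kg·m²·s⁻²·A⁻¹.
Hz = s⁻¹.
Combining: Wb·Hz = (kg·m²·s⁻²·A⁻¹) · s⁻¹ = kg·m²·s⁻³·A⁻¹.
kg·m²·s⁻³·A⁻¹ is the base-SI form of the volt.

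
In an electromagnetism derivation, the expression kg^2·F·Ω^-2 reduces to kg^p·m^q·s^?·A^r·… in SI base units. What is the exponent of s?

F = kg⁻¹·m⁻²·s⁴·A².
Ω = kg·m²·s⁻³·A⁻².
So Ω⁻² = kg⁻²·m⁻⁴·s⁶·A⁴.
Combining: kg²·F·Ω⁻² = kg² · (kg⁻¹·m⁻²·s⁴·A²) · (kg⁻²·m⁻⁴·s⁶·A⁴) = kg⁻¹·m⁻⁶·s¹⁰·A⁶.
The exponent of s is 10.

10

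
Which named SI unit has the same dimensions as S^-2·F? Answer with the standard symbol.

S = 1/Ω (conductance is reciprocal resistance),
    = kg⁻¹·m⁻²·s³·A².
So S⁻² = kg²·m⁴·s⁻⁶·A⁻⁴.
F = C/V (capacitance = charge per voltage),
    = A·s/(kg·m²·s⁻³·A⁻¹) (substituting C and V),
    = kg⁻¹·m⁻²·s⁴·A².
Combining: S⁻²·F = (kg²·m⁴·s⁻⁶·A⁻⁴) · (kg⁻¹·m⁻²·s⁴·A²) = kg·m²·s⁻²·A⁻².
kg·m²·s⁻²·A⁻² is the base-SI form of the henry.

H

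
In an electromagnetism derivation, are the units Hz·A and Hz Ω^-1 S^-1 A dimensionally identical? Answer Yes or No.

Yes

Left side:
  Hz = s⁻¹.
  Combining: Hz·A = s⁻¹ · A = s⁻¹·A.
Right side:
  Hz = 1/s = s⁻¹ (frequency is cycles per second).
  Ω = V/A (resistance = voltage per current),
      = kg·m²·s⁻³·A⁻².
  So Ω⁻¹ = kg⁻¹·m⁻²·s³·A².
  S = 1/Ω (conductance is reciprocal resistance),
      = kg⁻¹·m⁻²·s³·A².
  So S⁻¹ = kg·m²·s⁻³·A⁻².
  Combining: Hz·Ω⁻¹·S⁻¹·A = s⁻¹ · (kg⁻¹·m⁻²·s³·A²) · (kg·m²·s⁻³·A⁻²) · A = s⁻¹·A.
Both reduce to s⁻¹·A.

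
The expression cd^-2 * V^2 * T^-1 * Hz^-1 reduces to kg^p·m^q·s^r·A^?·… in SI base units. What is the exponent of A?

V = W/A (potential = power per current),
    = kg·m²·s⁻³·A⁻¹.
So V² = kg²·m⁴·s⁻⁶·A⁻².
T = Wb/m² (flux density = flux per area),
    = kg·s⁻²·A⁻¹.
So T⁻¹ = kg⁻¹·s²·A.
Hz = 1/s = s⁻¹ (frequency is cycles per second).
So Hz⁻¹ = s.
Combining: cd⁻²·V²·T⁻¹·Hz⁻¹ = cd⁻² · (kg²·m⁴·s⁻⁶·A⁻²) · (kg⁻¹·s²·A) · s = kg·m⁴·s⁻³·A⁻¹·cd⁻².
The exponent of A is -1.

-1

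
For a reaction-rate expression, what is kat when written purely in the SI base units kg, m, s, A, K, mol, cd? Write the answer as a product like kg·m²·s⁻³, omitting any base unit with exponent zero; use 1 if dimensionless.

s⁻¹·mol

kat = s⁻¹·mol.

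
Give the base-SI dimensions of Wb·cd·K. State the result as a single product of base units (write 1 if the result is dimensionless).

kg·m²·s⁻²·A⁻¹·K·cd

Wb = kg·m²·s⁻²·A⁻¹.
Combining: Wb·cd·K = (kg·m²·s⁻²·A⁻¹) · cd · K = kg·m²·s⁻²·A⁻¹·K·cd.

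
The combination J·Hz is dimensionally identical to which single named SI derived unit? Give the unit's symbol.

W

J = N·m (work = force × distance),
    = kg·m²·s⁻².
Hz = 1/s = s⁻¹ (frequency is cycles per second).
Combining: J·Hz = (kg·m²·s⁻²) · s⁻¹ = kg·m²·s⁻³.
kg·m²·s⁻³ is the base-SI form of the watt.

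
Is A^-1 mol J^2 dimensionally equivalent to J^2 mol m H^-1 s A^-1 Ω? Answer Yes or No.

No

Left side:
  J = N·m (work = force × distance),
      = kg·m²·s⁻².
  So J² = kg²·m⁴·s⁻⁴.
  Combining: A⁻¹·mol·J² = A⁻¹ · mol · (kg²·m⁴·s⁻⁴) = kg²·m⁴·s⁻⁴·A⁻¹·mol.
Right side:
  J = N·m (work = force × distance),
      = kg·m²·s⁻².
  So J² = kg²·m⁴·s⁻⁴.
  H = Wb/A (inductance = flux per current),
      = kg·m²·s⁻²·A⁻².
  So H⁻¹ = kg⁻¹·m⁻²·s²·A².
  Ω = V/A (resistance = voltage per current),
      = kg·m²·s⁻³·A⁻².
  Combining: J²·mol·m·H⁻¹·s·A⁻¹·Ω = (kg²·m⁴·s⁻⁴) · mol · m · (kg⁻¹·m⁻²·s²·A²) · s · A⁻¹ · (kg·m²·s⁻³·A⁻²) = kg²·m⁵·s⁻⁴·A⁻¹·mol.
Left is kg²·m⁴·s⁻⁴·A⁻¹·mol; right is kg²·m⁵·s⁻⁴·A⁻¹·mol — different.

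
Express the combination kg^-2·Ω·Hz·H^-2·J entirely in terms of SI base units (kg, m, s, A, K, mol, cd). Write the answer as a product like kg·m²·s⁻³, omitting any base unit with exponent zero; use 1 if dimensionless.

kg⁻²·s⁻²·A²

Ω = V/A (resistance = voltage per current),
    = kg·m²·s⁻³·A⁻².
Hz = 1/s = s⁻¹ (frequency is cycles per second).
H = Wb/A (inductance = flux per current),
    = kg·m²·s⁻²·A⁻².
So H⁻² = kg⁻²·m⁻⁴·s⁴·A⁴.
J = N·m (work = force × distance),
    = kg·m²·s⁻².
Combining: kg⁻²·Ω·Hz·H⁻²·J = kg⁻² · (kg·m²·s⁻³·A⁻²) · s⁻¹ · (kg⁻²·m⁻⁴·s⁴·A⁴) · (kg·m²·s⁻²) = kg⁻²·s⁻²·A².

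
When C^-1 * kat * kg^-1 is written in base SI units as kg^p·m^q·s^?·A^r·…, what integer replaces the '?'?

C = s·A.
So C⁻¹ = s⁻¹·A⁻¹.
kat = s⁻¹·mol.
Combining: C⁻¹·kat·kg⁻¹ = (s⁻¹·A⁻¹) · (s⁻¹·mol) · kg⁻¹ = kg⁻¹·s⁻²·A⁻¹·mol.
The exponent of s is -2.

-2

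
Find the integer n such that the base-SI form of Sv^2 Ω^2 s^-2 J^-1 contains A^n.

Sv = m²·s⁻².
So Sv² = m⁴·s⁻⁴.
Ω = kg·m²·s⁻³·A⁻².
So Ω² = kg²·m⁴·s⁻⁶·A⁻⁴.
J = kg·m²·s⁻².
So J⁻¹ = kg⁻¹·m⁻²·s².
Combining: Sv²·Ω²·s⁻²·J⁻¹ = (m⁴·s⁻⁴) · (kg²·m⁴·s⁻⁶·A⁻⁴) · s⁻² · (kg⁻¹·m⁻²·s²) = kg·m⁶·s⁻¹⁰·A⁻⁴.
The exponent of A is -4.

-4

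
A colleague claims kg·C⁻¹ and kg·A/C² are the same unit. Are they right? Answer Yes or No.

Left side:
  C = A·s = s·A (charge = current × time).
  So C⁻¹ = s⁻¹·A⁻¹.
  Combining: kg·C⁻¹ = kg · (s⁻¹·A⁻¹) = kg·s⁻¹·A⁻¹.
Right side:
  C = s·A.
  So C⁻² = s⁻²·A⁻².
  Combining: C⁻²·kg·A = (s⁻²·A⁻²) · kg · A = kg·s⁻²·A⁻¹.
Left is kg·s⁻¹·A⁻¹; right is kg·s⁻²·A⁻¹ — different.

No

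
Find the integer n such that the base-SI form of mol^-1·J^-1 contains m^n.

-2

J = kg·m²·s⁻².
So J⁻¹ = kg⁻¹·m⁻²·s².
Combining: mol⁻¹·J⁻¹ = mol⁻¹ · (kg⁻¹·m⁻²·s²) = kg⁻¹·m⁻²·s²·mol⁻¹.
The exponent of m is -2.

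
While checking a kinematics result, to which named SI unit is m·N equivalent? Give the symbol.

N = kg·m/s² = kg·m·s⁻² (force = mass × acceleration).
Combining: m·N = m · (kg·m·s⁻²) = kg·m²·s⁻².
kg·m²·s⁻² is the base-SI form of the joule.

J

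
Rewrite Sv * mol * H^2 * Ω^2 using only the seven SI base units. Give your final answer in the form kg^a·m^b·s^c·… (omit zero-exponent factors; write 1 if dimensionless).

Sv = J/kg (equivalent dose = energy per mass),
    = m²·s⁻².
H = Wb/A (inductance = flux per current),
    = kg·m²·s⁻²·A⁻².
So H² = kg²·m⁴·s⁻⁴·A⁻⁴.
Ω = V/A (resistance = voltage per current),
    = kg·m²·s⁻³·A⁻².
So Ω² = kg²·m⁴·s⁻⁶·A⁻⁴.
Combining: Sv·mol·H²·Ω² = (m²·s⁻²) · mol · (kg²·m⁴·s⁻⁴·A⁻⁴) · (kg²·m⁴·s⁻⁶·A⁻⁴) = kg⁴·m¹⁰·s⁻¹²·A⁻⁸·mol.

kg⁴·m¹⁰·s⁻¹²·A⁻⁸·mol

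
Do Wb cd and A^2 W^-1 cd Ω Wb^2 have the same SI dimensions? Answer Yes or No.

No

Left side:
  Wb = V·s (flux: a volt is a weber per second),
      = kg·m²·s⁻²·A⁻¹.
  Combining: Wb·cd = (kg·m²·s⁻²·A⁻¹) · cd = kg·m²·s⁻²·A⁻¹·cd.
Right side:
  W = J/s (power = energy per time),
      = kg·m²·s⁻³.
  So W⁻¹ = kg⁻¹·m⁻²·s³.
  Ω = V/A (resistance = voltage per current),
      = kg·m²·s⁻³·A⁻².
  Wb = V·s (flux: a volt is a weber per second),
      = kg·m²·s⁻²·A⁻¹.
  So Wb² = kg²·m⁴·s⁻⁴·A⁻².
  Combining: A²·W⁻¹·cd·Ω·Wb² = A² · (kg⁻¹·m⁻²·s³) · cd · (kg·m²·s⁻³·A⁻²) · (kg²·m⁴·s⁻⁴·A⁻²) = kg²·m⁴·s⁻⁴·A⁻²·cd.
Left is kg·m²·s⁻²·A⁻¹·cd; right is kg²·m⁴·s⁻⁴·A⁻²·cd — different.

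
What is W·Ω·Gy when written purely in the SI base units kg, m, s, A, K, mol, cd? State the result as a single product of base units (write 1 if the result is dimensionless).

kg²·m⁶·s⁻⁸·A⁻²

W = J/s (power = energy per time),
    = kg·m²·s⁻³.
Ω = V/A (resistance = voltage per current),
    = kg·m²·s⁻³·A⁻².
Gy = J/kg (absorbed dose = energy per mass),
    = m²·s⁻².
Combining: W·Ω·Gy = (kg·m²·s⁻³) · (kg·m²·s⁻³·A⁻²) · (m²·s⁻²) = kg²·m⁶·s⁻⁸·A⁻².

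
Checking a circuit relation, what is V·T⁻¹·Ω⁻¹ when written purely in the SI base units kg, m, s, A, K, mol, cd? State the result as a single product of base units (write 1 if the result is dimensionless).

kg⁻¹·s²·A²

V = W/A (potential = power per current),
    = kg·m²·s⁻³·A⁻¹.
T = Wb/m² (flux density = flux per area),
    = kg·s⁻²·A⁻¹.
So T⁻¹ = kg⁻¹·s²·A.
Ω = V/A (resistance = voltage per current),
    = kg·m²·s⁻³·A⁻².
So Ω⁻¹ = kg⁻¹·m⁻²·s³·A².
Combining: V·T⁻¹·Ω⁻¹ = (kg·m²·s⁻³·A⁻¹) · (kg⁻¹·s²·A) · (kg⁻¹·m⁻²·s³·A²) = kg⁻¹·s²·A².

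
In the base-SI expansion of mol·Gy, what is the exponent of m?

Gy = J/kg (absorbed dose = energy per mass),
    = m²·s⁻².
Combining: mol·Gy = mol · (m²·s⁻²) = m²·s⁻²·mol.
The exponent of m is 2.

2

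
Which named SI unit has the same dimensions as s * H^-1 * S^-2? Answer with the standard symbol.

Ω

H = Wb/A (inductance = flux per current),
    = kg·m²·s⁻²·A⁻².
So H⁻¹ = kg⁻¹·m⁻²·s²·A².
S = 1/Ω (conductance is reciprocal resistance),
    = kg⁻¹·m⁻²·s³·A².
So S⁻² = kg²·m⁴·s⁻⁶·A⁻⁴.
Combining: s·H⁻¹·S⁻² = s · (kg⁻¹·m⁻²·s²·A²) · (kg²·m⁴·s⁻⁶·A⁻⁴) = kg·m²·s⁻³·A⁻².
kg·m²·s⁻³·A⁻² is the base-SI form of the ohm.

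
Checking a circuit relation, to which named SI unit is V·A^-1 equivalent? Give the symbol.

Ω

V = kg·m²·s⁻³·A⁻¹.
Combining: V·A⁻¹ = (kg·m²·s⁻³·A⁻¹) · A⁻¹ = kg·m²·s⁻³·A⁻².
kg·m²·s⁻³·A⁻² is the base-SI form of the ohm.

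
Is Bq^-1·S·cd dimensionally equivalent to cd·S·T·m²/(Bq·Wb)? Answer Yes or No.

Left side:
  Bq = s⁻¹.
  So Bq⁻¹ = s.
  S = kg⁻¹·m⁻²·s³·A².
  Combining: Bq⁻¹·S·cd = s · (kg⁻¹·m⁻²·s³·A²) · cd = kg⁻¹·m⁻²·s⁴·A²·cd.
Right side:
  S = kg⁻¹·m⁻²·s³·A².
  Bq = s⁻¹.
  So Bq⁻¹ = s.
  Wb = kg·m²·s⁻²·A⁻¹.
  So Wb⁻¹ = kg⁻¹·m⁻²·s²·A.
  T = kg·s⁻²·A⁻¹.
  Combining: cd·S·Bq⁻¹·Wb⁻¹·T·m² = cd · (kg⁻¹·m⁻²·s³·A²) · s · (kg⁻¹·m⁻²·s²·A) · (kg·s⁻²·A⁻¹) · m² = kg⁻¹·m⁻²·s⁴·A²·cd.
Both reduce to kg⁻¹·m⁻²·s⁴·A²·cd.

Yes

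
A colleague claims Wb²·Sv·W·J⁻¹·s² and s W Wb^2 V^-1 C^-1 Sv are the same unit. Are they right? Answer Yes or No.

Left side:
  Wb = V·s (flux: a volt is a weber per second),
      = kg·m²·s⁻²·A⁻¹.
  So Wb² = kg²·m⁴·s⁻⁴·A⁻².
  Sv = J/kg (equivalent dose = energy per mass),
      = m²·s⁻².
  W = J/s (power = energy per time),
      = kg·m²·s⁻³.
  J = N·m (work = force × distance),
      = kg·m²·s⁻².
  So J⁻¹ = kg⁻¹·m⁻²·s².
  Combining: Wb²·Sv·W·J⁻¹·s² = (kg²·m⁴·s⁻⁴·A⁻²) · (m²·s⁻²) · (kg·m²·s⁻³) · (kg⁻¹·m⁻²·s²) · s² = kg²·m⁶·s⁻⁵·A⁻².
Right side:
  W = J/s (power = energy per time),
      = kg·m²·s⁻³.
  Wb = V·s (flux: a volt is a weber per second),
      = kg·m²·s⁻²·A⁻¹.
  So Wb² = kg²·m⁴·s⁻⁴·A⁻².
  V = W/A (potential = power per current),
      = kg·m²·s⁻³·A⁻¹.
  So V⁻¹ = kg⁻¹·m⁻²·s³·A.
  C = A·s = s·A (charge = current × time).
  So C⁻¹ = s⁻¹·A⁻¹.
  Sv = J/kg (equivalent dose = energy per mass),
      = m²·s⁻².
  Combining: s·W·Wb²·V⁻¹·C⁻¹·Sv = s · (kg·m²·s⁻³) · (kg²·m⁴·s⁻⁴·A⁻²) · (kg⁻¹·m⁻²·s³·A) · (s⁻¹·A⁻¹) · (m²·s⁻²) = kg²·m⁶·s⁻⁶·A⁻².
Left is kg²·m⁶·s⁻⁵·A⁻²; right is kg²·m⁶·s⁻⁶·A⁻² — different.

No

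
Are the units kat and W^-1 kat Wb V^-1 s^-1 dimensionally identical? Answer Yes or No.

Left side:
  kat = s⁻¹·mol.
Right side:
  W = kg·m²·s⁻³.
  So W⁻¹ = kg⁻¹·m⁻²·s³.
  kat = s⁻¹·mol.
  Wb = kg·m²·s⁻²·A⁻¹.
  V = kg·m²·s⁻³·A⁻¹.
  So V⁻¹ = kg⁻¹·m⁻²·s³·A.
  Combining: W⁻¹·kat·Wb·V⁻¹·s⁻¹ = (kg⁻¹·m⁻²·s³) · (s⁻¹·mol) · (kg·m²·s⁻²·A⁻¹) · (kg⁻¹·m⁻²·s³·A) · s⁻¹ = kg⁻¹·m⁻²·s²·mol.
Left is s⁻¹·mol; right is kg⁻¹·m⁻²·s²·mol — different.

No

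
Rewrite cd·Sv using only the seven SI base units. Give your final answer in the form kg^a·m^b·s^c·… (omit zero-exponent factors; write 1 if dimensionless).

m²·s⁻²·cd

Sv = J/kg (equivalent dose = energy per mass),
    = m²·s⁻².
Combining: cd·Sv = cd · (m²·s⁻²) = m²·s⁻²·cd.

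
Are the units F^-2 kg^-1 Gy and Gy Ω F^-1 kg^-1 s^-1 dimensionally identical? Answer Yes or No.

Left side:
  F = C/V (capacitance = charge per voltage),
      = A·s/(kg·m²·s⁻³·A⁻¹) (substituting C and V),
      = kg⁻¹·m⁻²·s⁴·A².
  So F⁻² = kg²·m⁴·s⁻⁸·A⁻⁴.
  Gy = J/kg (absorbed dose = energy per mass),
      = m²·s⁻².
  Combining: F⁻²·kg⁻¹·Gy = (kg²·m⁴·s⁻⁸·A⁻⁴) · kg⁻¹ · (m²·s⁻²) = kg·m⁶·s⁻¹⁰·A⁻⁴.
Right side:
  Gy = J/kg (absorbed dose = energy per mass),
      = m²·s⁻².
  Ω = V/A (resistance = voltage per current),
      = kg·m²·s⁻³·A⁻².
  F = C/V (capacitance = charge per voltage),
      = A·s/(kg·m²·s⁻³·A⁻¹) (substituting C and V),
      = kg⁻¹·m⁻²·s⁴·A².
  So F⁻¹ = kg·m²·s⁻⁴·A⁻².
  Combining: Gy·Ω·F⁻¹·kg⁻¹·s⁻¹ = (m²·s⁻²) · (kg·m²·s⁻³·A⁻²) · (kg·m²·s⁻⁴·A⁻²) · kg⁻¹ · s⁻¹ = kg·m⁶·s⁻¹⁰·A⁻⁴.
Both reduce to kg·m⁶·s⁻¹⁰·A⁻⁴.

Yes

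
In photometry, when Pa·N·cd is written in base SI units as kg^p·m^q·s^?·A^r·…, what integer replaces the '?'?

Pa = N/m² (pressure = force per area),
    = kg·m⁻¹·s⁻².
N = kg·m/s² = kg·m·s⁻² (force = mass × acceleration).
Combining: Pa·N·cd = (kg·m⁻¹·s⁻²) · (kg·m·s⁻²) · cd = kg²·s⁻⁴·cd.
The exponent of s is -4.

-4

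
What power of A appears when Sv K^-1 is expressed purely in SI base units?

Sv = J/kg (equivalent dose = energy per mass),
    = m²·s⁻².
Combining: Sv·K⁻¹ = (m²·s⁻²) · K⁻¹ = m²·s⁻²·K⁻¹.
The exponent of A is 0.

0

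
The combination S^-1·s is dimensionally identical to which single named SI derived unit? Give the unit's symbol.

S = 1/Ω (conductance is reciprocal resistance),
    = kg⁻¹·m⁻²·s³·A².
So S⁻¹ = kg·m²·s⁻³·A⁻².
Combining: S⁻¹·s = (kg·m²·s⁻³·A⁻²) · s = kg·m²·s⁻²·A⁻².
kg·m²·s⁻²·A⁻² is the base-SI form of the henry.

H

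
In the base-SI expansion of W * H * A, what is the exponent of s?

-5

W = J/s (power = energy per time),
    = kg·m²·s⁻³.
H = Wb/A (inductance = flux per current),
    = kg·m²·s⁻²·A⁻².
Combining: W·H·A = (kg·m²·s⁻³) · (kg·m²·s⁻²·A⁻²) · A = kg²·m⁴·s⁻⁵·A⁻¹.
The exponent of s is -5.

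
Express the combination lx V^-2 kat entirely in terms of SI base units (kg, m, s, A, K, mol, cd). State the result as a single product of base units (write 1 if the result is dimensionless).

lx = lm/m² (illuminance = luminous flux per area),
    = m⁻²·cd.
V = W/A (potential = power per current),
    = kg·m²·s⁻³·A⁻¹.
So V⁻² = kg⁻²·m⁻⁴·s⁶·A².
kat = mol/s = s⁻¹·mol (catalytic activity).
Combining: lx·V⁻²·kat = (m⁻²·cd) · (kg⁻²·m⁻⁴·s⁶·A²) · (s⁻¹·mol) = kg⁻²·m⁻⁶·s⁵·A²·mol·cd.

kg⁻²·m⁻⁶·s⁵·A²·mol·cd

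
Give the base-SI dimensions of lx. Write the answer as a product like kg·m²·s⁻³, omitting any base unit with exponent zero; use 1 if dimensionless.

lx = lm/m² (illuminance = luminous flux per area),
    = m⁻²·cd.

m⁻²·cd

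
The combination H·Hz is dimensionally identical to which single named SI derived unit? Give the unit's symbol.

H = Wb/A (inductance = flux per current),
    = kg·m²·s⁻²·A⁻².
Hz = 1/s = s⁻¹ (frequency is cycles per second).
Combining: H·Hz = (kg·m²·s⁻²·A⁻²) · s⁻¹ = kg·m²·s⁻³·A⁻².
kg·m²·s⁻³·A⁻² is the base-SI form of the ohm.

Ω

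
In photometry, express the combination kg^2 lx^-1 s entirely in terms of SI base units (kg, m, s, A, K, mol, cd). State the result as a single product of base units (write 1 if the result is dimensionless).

lx = lm/m² (illuminance = luminous flux per area),
    = m⁻²·cd.
So lx⁻¹ = m²·cd⁻¹.
Combining: kg²·lx⁻¹·s = kg² · (m²·cd⁻¹) · s = kg²·m²·s·cd⁻¹.

kg²·m²·s·cd⁻¹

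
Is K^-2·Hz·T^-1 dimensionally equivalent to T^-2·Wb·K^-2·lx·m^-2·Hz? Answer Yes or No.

Left side:
  Hz = 1/s = s⁻¹ (frequency is cycles per second).
  T = Wb/m² (flux density = flux per area),
      = kg·s⁻²·A⁻¹.
  So T⁻¹ = kg⁻¹·s²·A.
  Combining: K⁻²·Hz·T⁻¹ = K⁻² · s⁻¹ · (kg⁻¹·s²·A) = kg⁻¹·s·A·K⁻².
Right side:
  T = kg·s⁻²·A⁻¹.
  So T⁻² = kg⁻²·s⁴·A².
  Wb = kg·m²·s⁻²·A⁻¹.
  lx = m⁻²·cd.
  Hz = s⁻¹.
  Combining: T⁻²·Wb·K⁻²·lx·m⁻²·Hz = (kg⁻²·s⁴·A²) · (kg·m²·s⁻²·A⁻¹) · K⁻² · (m⁻²·cd) · m⁻² · s⁻¹ = kg⁻¹·m⁻²·s·A·K⁻²·cd.
Left is kg⁻¹·s·A·K⁻²; right is kg⁻¹·m⁻²·s·A·K⁻²·cd — different.

No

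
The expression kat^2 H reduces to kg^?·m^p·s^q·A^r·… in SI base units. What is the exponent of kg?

1

kat = mol/s = s⁻¹·mol (catalytic activity).
So kat² = s⁻²·mol².
H = Wb/A (inductance = flux per current),
    = kg·m²·s⁻²·A⁻².
Combining: kat²·H = (s⁻²·mol²) · (kg·m²·s⁻²·A⁻²) = kg·m²·s⁻⁴·A⁻²·mol².
The exponent of kg is 1.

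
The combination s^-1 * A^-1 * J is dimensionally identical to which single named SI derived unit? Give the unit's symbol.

V

J = N·m (work = force × distance),
    = kg·m²·s⁻².
Combining: s⁻¹·A⁻¹·J = s⁻¹ · A⁻¹ · (kg·m²·s⁻²) = kg·m²·s⁻³·A⁻¹.
kg·m²·s⁻³·A⁻¹ is the base-SI form of the volt.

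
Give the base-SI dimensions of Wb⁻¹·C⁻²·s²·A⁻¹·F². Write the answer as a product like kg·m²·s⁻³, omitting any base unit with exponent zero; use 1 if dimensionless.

kg⁻³·m⁻⁶·s¹⁰·A²

Wb = V·s (flux: a volt is a weber per second),
    = kg·m²·s⁻²·A⁻¹.
So Wb⁻¹ = kg⁻¹·m⁻²·s²·A.
C = A·s = s·A (charge = current × time).
So C⁻² = s⁻²·A⁻².
F = C/V (capacitance = charge per voltage),
    = A·s/(kg·m²·s⁻³·A⁻¹) (substituting C and V),
    = kg⁻¹·m⁻²·s⁴·A².
So F² = kg⁻²·m⁻⁴·s⁸·A⁴.
Combining: Wb⁻¹·C⁻²·s²·A⁻¹·F² = (kg⁻¹·m⁻²·s²·A) · (s⁻²·A⁻²) · s² · A⁻¹ · (kg⁻²·m⁻⁴·s⁸·A⁴) = kg⁻³·m⁻⁶·s¹⁰·A².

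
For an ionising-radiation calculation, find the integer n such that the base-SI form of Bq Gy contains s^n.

Bq = 1/s = s⁻¹ (activity is decays per second).
Gy = J/kg (absorbed dose = energy per mass),
    = m²·s⁻².
Combining: Bq·Gy = s⁻¹ · (m²·s⁻²) = m²·s⁻³.
The exponent of s is -3.

-3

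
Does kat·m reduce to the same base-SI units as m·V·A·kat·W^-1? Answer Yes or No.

Yes

Left side:
  kat = s⁻¹·mol.
  Combining: kat·m = (s⁻¹·mol) · m = m·s⁻¹·mol.
Right side:
  V = W/A (potential = power per current),
      = kg·m²·s⁻³·A⁻¹.
  kat = mol/s = s⁻¹·mol (catalytic activity).
  W = J/s (power = energy per time),
      = kg·m²·s⁻³.
  So W⁻¹ = kg⁻¹·m⁻²·s³.
  Combining: m·V·A·kat·W⁻¹ = m · (kg·m²·s⁻³·A⁻¹) · A · (s⁻¹·mol) · (kg⁻¹·m⁻²·s³) = m·s⁻¹·mol.
Both reduce to m·s⁻¹·mol.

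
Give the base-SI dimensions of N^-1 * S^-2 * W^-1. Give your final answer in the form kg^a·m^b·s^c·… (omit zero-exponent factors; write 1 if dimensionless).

m·s⁻¹·A⁻⁴

N = kg·m·s⁻².
So N⁻¹ = kg⁻¹·m⁻¹·s².
S = kg⁻¹·m⁻²·s³·A².
So S⁻² = kg²·m⁴·s⁻⁶·A⁻⁴.
W = kg·m²·s⁻³.
So W⁻¹ = kg⁻¹·m⁻²·s³.
Combining: N⁻¹·S⁻²·W⁻¹ = (kg⁻¹·m⁻¹·s²) · (kg²·m⁴·s⁻⁶·A⁻⁴) · (kg⁻¹·m⁻²·s³) = m·s⁻¹·A⁻⁴.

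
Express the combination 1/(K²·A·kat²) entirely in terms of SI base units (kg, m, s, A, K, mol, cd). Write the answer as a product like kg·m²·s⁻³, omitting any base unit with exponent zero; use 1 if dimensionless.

kat = mol/s = s⁻¹·mol (catalytic activity).
So kat⁻² = s²·mol⁻².
Combining: K⁻²·A⁻¹·kat⁻² = K⁻² · A⁻¹ · (s²·mol⁻²) = s²·A⁻¹·K⁻²·mol⁻².

s²·A⁻¹·K⁻²·mol⁻²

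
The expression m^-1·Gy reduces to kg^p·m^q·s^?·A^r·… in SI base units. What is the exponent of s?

Gy = J/kg (absorbed dose = energy per mass),
    = m²·s⁻².
Combining: m⁻¹·Gy = m⁻¹ · (m²·s⁻²) = m·s⁻².
The exponent of s is -2.

-2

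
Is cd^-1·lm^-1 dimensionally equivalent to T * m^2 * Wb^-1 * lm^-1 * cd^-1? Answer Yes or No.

Left side:
  lm = cd·sr = cd (luminous flux; sr is dimensionless).
  So lm⁻¹ = cd⁻¹.
  Combining: cd⁻¹·lm⁻¹ = cd⁻¹ · cd⁻¹ = cd⁻².
Right side:
  T = kg·s⁻²·A⁻¹.
  Wb = kg·m²·s⁻²·A⁻¹.
  So Wb⁻¹ = kg⁻¹·m⁻²·s²·A.
  lm = cd.
  So lm⁻¹ = cd⁻¹.
  Combining: T·m²·Wb⁻¹·lm⁻¹·cd⁻¹ = (kg·s⁻²·A⁻¹) · m² · (kg⁻¹·m⁻²·s²·A) · cd⁻¹ · cd⁻¹ = cd⁻².
Both reduce to cd⁻².

Yes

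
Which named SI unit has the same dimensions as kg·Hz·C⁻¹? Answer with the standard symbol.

Hz = 1/s = s⁻¹ (frequency is cycles per second).
C = A·s = s·A (charge = current × time).
So C⁻¹ = s⁻¹·A⁻¹.
Combining: kg·Hz·C⁻¹ = kg · s⁻¹ · (s⁻¹·A⁻¹) = kg·s⁻²·A⁻¹.
kg·s⁻²·A⁻¹ is the base-SI form of the tesla.

T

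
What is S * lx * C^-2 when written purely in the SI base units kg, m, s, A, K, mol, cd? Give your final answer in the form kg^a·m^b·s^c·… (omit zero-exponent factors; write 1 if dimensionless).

kg⁻¹·m⁻⁴·s·cd

S = 1/Ω (conductance is reciprocal resistance),
    = kg⁻¹·m⁻²·s³·A².
lx = lm/m² (illuminance = luminous flux per area),
    = m⁻²·cd.
C = A·s = s·A (charge = current × time).
So C⁻² = s⁻²·A⁻².
Combining: S·lx·C⁻² = (kg⁻¹·m⁻²·s³·A²) · (m⁻²·cd) · (s⁻²·A⁻²) = kg⁻¹·m⁻⁴·s·cd.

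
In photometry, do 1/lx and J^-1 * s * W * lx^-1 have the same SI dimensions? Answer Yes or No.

Left side:
  lx = lm/m² (illuminance = luminous flux per area),
      = m⁻²·cd.
  So lx⁻¹ = m²·cd⁻¹.
Right side:
  J = kg·m²·s⁻².
  So J⁻¹ = kg⁻¹·m⁻²·s².
  W = kg·m²·s⁻³.
  lx = m⁻²·cd.
  So lx⁻¹ = m²·cd⁻¹.
  Combining: J⁻¹·s·W·lx⁻¹ = (kg⁻¹·m⁻²·s²) · s · (kg·m²·s⁻³) · (m²·cd⁻¹) = m²·cd⁻¹.
Both reduce to m²·cd⁻¹.

Yes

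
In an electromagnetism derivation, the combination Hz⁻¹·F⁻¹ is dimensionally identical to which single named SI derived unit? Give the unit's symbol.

Ω

Hz = s⁻¹.
So Hz⁻¹ = s.
F = kg⁻¹·m⁻²·s⁴·A².
So F⁻¹ = kg·m²·s⁻⁴·A⁻².
Combining: Hz⁻¹·F⁻¹ = s · (kg·m²·s⁻⁴·A⁻²) = kg·m²·s⁻³·A⁻².
kg·m²·s⁻³·A⁻² is the base-SI form of the ohm.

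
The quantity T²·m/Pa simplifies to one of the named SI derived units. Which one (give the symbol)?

T = kg·s⁻²·A⁻¹.
So T² = kg²·s⁻⁴·A⁻².
Pa = kg·m⁻¹·s⁻².
So Pa⁻¹ = kg⁻¹·m·s².
Combining: T²·Pa⁻¹·m = (kg²·s⁻⁴·A⁻²) · (kg⁻¹·m·s²) · m = kg·m²·s⁻²·A⁻².
kg·m²·s⁻²·A⁻² is the base-SI form of the henry.

H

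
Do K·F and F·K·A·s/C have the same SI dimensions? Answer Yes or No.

Yes

Left side:
  F = kg⁻¹·m⁻²·s⁴·A².
  Combining: K·F = K · (kg⁻¹·m⁻²·s⁴·A²) = kg⁻¹·m⁻²·s⁴·A²·K.
Right side:
  F = kg⁻¹·m⁻²·s⁴·A².
  C = s·A.
  So C⁻¹ = s⁻¹·A⁻¹.
  Combining: F·C⁻¹·K·A·s = (kg⁻¹·m⁻²·s⁴·A²) · (s⁻¹·A⁻¹) · K · A · s = kg⁻¹·m⁻²·s⁴·A²·K.
Both reduce to kg⁻¹·m⁻²·s⁴·A²·K.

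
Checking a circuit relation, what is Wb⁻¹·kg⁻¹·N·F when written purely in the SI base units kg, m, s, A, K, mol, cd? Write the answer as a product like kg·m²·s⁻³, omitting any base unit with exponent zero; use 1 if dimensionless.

Wb = kg·m²·s⁻²·A⁻¹.
So Wb⁻¹ = kg⁻¹·m⁻²·s²·A.
N = kg·m·s⁻².
F = kg⁻¹·m⁻²·s⁴·A².
Combining: Wb⁻¹·kg⁻¹·N·F = (kg⁻¹·m⁻²·s²·A) · kg⁻¹ · (kg·m·s⁻²) · (kg⁻¹·m⁻²·s⁴·A²) = kg⁻²·m⁻³·s⁴·A³.

kg⁻²·m⁻³·s⁴·A³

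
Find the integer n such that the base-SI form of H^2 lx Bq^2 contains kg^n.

2

H = Wb/A (inductance = flux per current),
    = kg·m²·s⁻²·A⁻².
So H² = kg²·m⁴·s⁻⁴·A⁻⁴.
lx = lm/m² (illuminance = luminous flux per area),
    = m⁻²·cd.
Bq = 1/s = s⁻¹ (activity is decays per second).
So Bq² = s⁻².
Combining: H²·lx·Bq² = (kg²·m⁴·s⁻⁴·A⁻⁴) · (m⁻²·cd) · s⁻² = kg²·m²·s⁻⁶·A⁻⁴·cd.
The exponent of kg is 2.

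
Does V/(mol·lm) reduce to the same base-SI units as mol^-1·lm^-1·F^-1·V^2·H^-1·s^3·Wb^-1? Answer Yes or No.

Yes

Left side:
  V = kg·m²·s⁻³·A⁻¹.
  lm = cd.
  So lm⁻¹ = cd⁻¹.
  Combining: V·mol⁻¹·lm⁻¹ = (kg·m²·s⁻³·A⁻¹) · mol⁻¹ · cd⁻¹ = kg·m²·s⁻³·A⁻¹·mol⁻¹·cd⁻¹.
Right side:
  lm = cd.
  So lm⁻¹ = cd⁻¹.
  F = kg⁻¹·m⁻²·s⁴·A².
  So F⁻¹ = kg·m²·s⁻⁴·A⁻².
  V = kg·m²·s⁻³·A⁻¹.
  So V² = kg²·m⁴·s⁻⁶·A⁻².
  H = kg·m²·s⁻²·A⁻².
  So H⁻¹ = kg⁻¹·m⁻²·s²·A².
  Wb = kg·m²·s⁻²·A⁻¹.
  So Wb⁻¹ = kg⁻¹·m⁻²·s²·A.
  Combining: mol⁻¹·lm⁻¹·F⁻¹·V²·H⁻¹·s³·Wb⁻¹ = mol⁻¹ · cd⁻¹ · (kg·m²·s⁻⁴·A⁻²) · (kg²·m⁴·s⁻⁶·A⁻²) · (kg⁻¹·m⁻²·s²·A²) · s³ · (kg⁻¹·m⁻²·s²·A) = kg·m²·s⁻³·A⁻¹·mol⁻¹·cd⁻¹.
Both reduce to kg·m²·s⁻³·A⁻¹·mol⁻¹·cd⁻¹.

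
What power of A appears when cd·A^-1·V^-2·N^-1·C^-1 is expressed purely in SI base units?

V = W/A (potential = power per current),
    = kg·m²·s⁻³·A⁻¹.
So V⁻² = kg⁻²·m⁻⁴·s⁶·A².
N = kg·m/s² = kg·m·s⁻² (force = mass × acceleration).
So N⁻¹ = kg⁻¹·m⁻¹·s².
C = A·s = s·A (charge = current × time).
So C⁻¹ = s⁻¹·A⁻¹.
Combining: cd·A⁻¹·V⁻²·N⁻¹·C⁻¹ = cd · A⁻¹ · (kg⁻²·m⁻⁴·s⁶·A²) · (kg⁻¹·m⁻¹·s²) · (s⁻¹·A⁻¹) = kg⁻³·m⁻⁵·s⁷·cd.
The exponent of A is 0.

0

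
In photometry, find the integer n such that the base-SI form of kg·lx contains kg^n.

1

lx = m⁻²·cd.
Combining: kg·lx = kg · (m⁻²·cd) = kg·m⁻²·cd.
The exponent of kg is 1.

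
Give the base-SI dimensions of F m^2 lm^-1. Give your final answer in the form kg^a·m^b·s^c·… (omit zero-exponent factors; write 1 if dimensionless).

F = C/V (capacitance = charge per voltage),
    = A·s/(kg·m²·s⁻³·A⁻¹) (substituting C and V),
    = kg⁻¹·m⁻²·s⁴·A².
lm = cd·sr = cd (luminous flux; sr is dimensionless).
So lm⁻¹ = cd⁻¹.
Combining: F·m²·lm⁻¹ = (kg⁻¹·m⁻²·s⁴·A²) · m² · cd⁻¹ = kg⁻¹·s⁴·A²·cd⁻¹.

kg⁻¹·s⁴·A²·cd⁻¹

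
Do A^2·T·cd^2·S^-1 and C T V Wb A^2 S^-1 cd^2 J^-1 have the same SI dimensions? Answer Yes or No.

No

Left side:
  T = Wb/m² (flux density = flux per area),
      = kg·s⁻²·A⁻¹.
  S = 1/Ω (conductance is reciprocal resistance),
      = kg⁻¹·m⁻²·s³·A².
  So S⁻¹ = kg·m²·s⁻³·A⁻².
  Combining: A²·T·cd²·S⁻¹ = A² · (kg·s⁻²·A⁻¹) · cd² · (kg·m²·s⁻³·A⁻²) = kg²·m²·s⁻⁵·A⁻¹·cd².
Right side:
  C = A·s = s·A (charge = current × time).
  T = Wb/m² (flux density = flux per area),
      = kg·s⁻²·A⁻¹.
  V = W/A (potential = power per current),
      = kg·m²·s⁻³·A⁻¹.
  Wb = V·s (flux: a volt is a weber per second),
      = kg·m²·s⁻²·A⁻¹.
  S = 1/Ω (conductance is reciprocal resistance),
      = kg⁻¹·m⁻²·s³·A².
  So S⁻¹ = kg·m²·s⁻³·A⁻².
  J = N·m (work = force × distance),
      = kg·m²·s⁻².
  So J⁻¹ = kg⁻¹·m⁻²·s².
  Combining: C·T·V·Wb·A²·S⁻¹·cd²·J⁻¹ = (s·A) · (kg·s⁻²·A⁻¹) · (kg·m²·s⁻³·A⁻¹) · (kg·m²·s⁻²·A⁻¹) · A² · (kg·m²·s⁻³·A⁻²) · cd² · (kg⁻¹·m⁻²·s²) = kg³·m⁴·s⁻⁷·A⁻²·cd².
Left is kg²·m²·s⁻⁵·A⁻¹·cd²; right is kg³·m⁴·s⁻⁷·A⁻²·cd² — different.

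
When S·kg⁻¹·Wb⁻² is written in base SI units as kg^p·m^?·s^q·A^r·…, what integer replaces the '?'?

-6

S = 1/Ω (conductance is reciprocal resistance),
    = kg⁻¹·m⁻²·s³·A².
Wb = V·s (flux: a volt is a weber per second),
    = kg·m²·s⁻²·A⁻¹.
So Wb⁻² = kg⁻²·m⁻⁴·s⁴·A².
Combining: S·kg⁻¹·Wb⁻² = (kg⁻¹·m⁻²·s³·A²) · kg⁻¹ · (kg⁻²·m⁻⁴·s⁴·A²) = kg⁻⁴·m⁻⁶·s⁷·A⁴.
The exponent of m is -6.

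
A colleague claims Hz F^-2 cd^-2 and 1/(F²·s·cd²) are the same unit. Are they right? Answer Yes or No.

Yes

Left side:
  Hz = s⁻¹.
  F = kg⁻¹·m⁻²·s⁴·A².
  So F⁻² = kg²·m⁴·s⁻⁸·A⁻⁴.
  Combining: Hz·F⁻²·cd⁻² = s⁻¹ · (kg²·m⁴·s⁻⁸·A⁻⁴) · cd⁻² = kg²·m⁴·s⁻⁹·A⁻⁴·cd⁻².
Right side:
  F = C/V (capacitance = charge per voltage),
      = A·s/(kg·m²·s⁻³·A⁻¹) (substituting C and V),
      = kg⁻¹·m⁻²·s⁴·A².
  So F⁻² = kg²·m⁴·s⁻⁸·A⁻⁴.
  Combining: F⁻²·s⁻¹·cd⁻² = (kg²·m⁴·s⁻⁸·A⁻⁴) · s⁻¹ · cd⁻² = kg²·m⁴·s⁻⁹·A⁻⁴·cd⁻².
Both reduce to kg²·m⁴·s⁻⁹·A⁻⁴·cd⁻².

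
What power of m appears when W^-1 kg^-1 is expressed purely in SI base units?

-2

W = kg·m²·s⁻³.
So W⁻¹ = kg⁻¹·m⁻²·s³.
Combining: W⁻¹·kg⁻¹ = (kg⁻¹·m⁻²·s³) · kg⁻¹ = kg⁻²·m⁻²·s³.
The exponent of m is -2.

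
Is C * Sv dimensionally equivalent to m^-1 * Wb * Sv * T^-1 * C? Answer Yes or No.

No

Left side:
  C = A·s = s·A (charge = current × time).
  Sv = J/kg (equivalent dose = energy per mass),
      = m²·s⁻².
  Combining: C·Sv = (s·A) · (m²·s⁻²) = m²·s⁻¹·A.
Right side:
  Wb = kg·m²·s⁻²·A⁻¹.
  Sv = m²·s⁻².
  T = kg·s⁻²·A⁻¹.
  So T⁻¹ = kg⁻¹·s²·A.
  C = s·A.
  Combining: m⁻¹·Wb·Sv·T⁻¹·C = m⁻¹ · (kg·m²·s⁻²·A⁻¹) · (m²·s⁻²) · (kg⁻¹·s²·A) · (s·A) = m³·s⁻¹·A.
Left is m²·s⁻¹·A; right is m³·s⁻¹·A — different.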